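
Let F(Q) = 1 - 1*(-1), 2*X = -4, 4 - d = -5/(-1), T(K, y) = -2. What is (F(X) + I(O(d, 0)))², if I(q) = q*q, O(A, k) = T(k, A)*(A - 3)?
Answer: 4356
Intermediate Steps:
d = -1 (d = 4 - (-5)/(-1) = 4 - (-5)*(-1) = 4 - 1*5 = 4 - 5 = -1)
O(A, k) = 6 - 2*A (O(A, k) = -2*(A - 3) = -2*(-3 + A) = 6 - 2*A)
I(q) = q²
X = -2 (X = (½)*(-4) = -2)
F(Q) = 2 (F(Q) = 1 + 1 = 2)
(F(X) + I(O(d, 0)))² = (2 + (6 - 2*(-1))²)² = (2 + (6 + 2)²)² = (2 + 8²)² = (2 + 64)² = 66² = 4356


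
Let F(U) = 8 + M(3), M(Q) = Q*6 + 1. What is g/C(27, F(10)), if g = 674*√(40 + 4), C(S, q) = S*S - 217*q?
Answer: -674*√11/2565 ≈ -0.87150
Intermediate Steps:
M(Q) = 1 + 6*Q (M(Q) = 6*Q + 1 = 1 + 6*Q)
F(U) = 27 (F(U) = 8 + (1 + 6*3) = 8 + (1 + 18) = 8 + 19 = 27)
C(S, q) = S² - 217*q
g = 1348*√11 (g = 674*√44 = 674*(2*√11) = 1348*√11 ≈ 4470.8)
g/C(27, F(10)) = (1348*√11)/(27² - 217*27) = (1348*√11)/(729 - 5859) = (1348*√11)/(-5130) = (1348*√11)*(-1/5130) = -674*√11/2565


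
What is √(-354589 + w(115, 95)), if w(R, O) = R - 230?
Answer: 4*I*√22169 ≈ 595.57*I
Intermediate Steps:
w(R, O) = -230 + R
√(-354589 + w(115, 95)) = √(-354589 + (-230 + 115)) = √(-354589 - 115) = √(-354704) = 4*I*√22169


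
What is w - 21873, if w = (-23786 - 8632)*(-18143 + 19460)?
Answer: -42716379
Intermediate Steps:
w = -42694506 (w = -32418*1317 = -42694506)
w - 21873 = -42694506 - 21873 = -42716379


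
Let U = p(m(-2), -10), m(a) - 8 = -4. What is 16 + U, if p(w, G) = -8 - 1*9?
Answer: -1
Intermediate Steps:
m(a) = 4 (m(a) = 8 - 4 = 4)
p(w, G) = -17 (p(w, G) = -8 - 9 = -17)
U = -17
16 + U = 16 - 17 = -1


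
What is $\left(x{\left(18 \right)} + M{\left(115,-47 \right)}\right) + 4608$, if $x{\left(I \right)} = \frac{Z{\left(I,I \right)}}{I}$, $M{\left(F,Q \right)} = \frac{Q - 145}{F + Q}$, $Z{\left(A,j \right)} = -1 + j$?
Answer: $\frac{1409473}{306} \approx 4606.1$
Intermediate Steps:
$M{\left(F,Q \right)} = \frac{-145 + Q}{F + Q}$
$x{\left(I \right)} = \frac{-1 + I}{I}$
$\left(x{\left(18 \right)} + M{\left(115,-47 \right)}\right) + 4608 = \left(\frac{-1 + 18}{18} + \frac{-145 - 47}{115 - 47}\right) + 4608 = \left(\frac{1}{18} \cdot 17 + \frac{1}{68} \left(-192\right)\right) + 4608 = \left(\frac{17}{18} + \frac{1}{68} \left(-192\right)\right) + 4608 = \left(\frac{17}{18} - \frac{48}{17}\right) + 4608 = - \frac{575}{306} + 4608 = \frac{1409473}{306}$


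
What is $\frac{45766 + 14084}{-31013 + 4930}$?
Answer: $- \frac{59850}{26083} \approx -2.2946$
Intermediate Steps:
$\frac{45766 + 14084}{-31013 + 4930} = \frac{59850}{-26083} = 59850 \left(- \frac{1}{26083}\right) = - \frac{59850}{26083}$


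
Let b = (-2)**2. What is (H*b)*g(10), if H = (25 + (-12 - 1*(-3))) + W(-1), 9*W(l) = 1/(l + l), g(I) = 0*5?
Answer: 0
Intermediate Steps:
g(I) = 0
W(l) = 1/(18*l) (W(l) = 1/(9*(l + l)) = 1/(9*((2*l))) = (1/(2*l))/9 = 1/(18*l))
b = 4
H = 287/18 (H = (25 + (-12 - 1*(-3))) + (1/18)/(-1) = (25 + (-12 + 3)) + (1/18)*(-1) = (25 - 9) - 1/18 = 16 - 1/18 = 287/18 ≈ 15.944)
(H*b)*g(10) = ((287/18)*4)*0 = (574/9)*0 = 0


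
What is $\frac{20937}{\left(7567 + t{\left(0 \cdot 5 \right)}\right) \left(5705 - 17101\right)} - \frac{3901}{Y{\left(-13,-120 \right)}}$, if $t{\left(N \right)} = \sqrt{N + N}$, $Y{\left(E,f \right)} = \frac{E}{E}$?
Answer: $- \frac{48056718467}{12319076} \approx -3901.0$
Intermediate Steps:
$Y{\left(E,f \right)} = 1$
$t{\left(N \right)} = \sqrt{2} \sqrt{N}$ ($t{\left(N \right)} = \sqrt{2 N} = \sqrt{2} \sqrt{N}$)
$\frac{20937}{\left(7567 + t{\left(0 \cdot 5 \right)}\right) \left(5705 - 17101\right)} - \frac{3901}{Y{\left(-13,-120 \right)}} = \frac{20937}{\left(7567 + \sqrt{2} \sqrt{0 \cdot 5}\right) \left(5705 - 17101\right)} - \frac{3901}{1} = \frac{20937}{\left(7567 + \sqrt{2} \sqrt{0}\right) \left(-11396\right)} - 3901 = \frac{20937}{\left(7567 + \sqrt{2} \cdot 0\right) \left(-11396\right)} - 3901 = \frac{20937}{\left(7567 + 0\right) \left(-11396\right)} - 3901 = \frac{20937}{7567 \left(-11396\right)} - 3901 = \frac{20937}{-86233532} - 3901 = 20937 \left(- \frac{1}{86233532}\right) - 3901 = - \frac{2991}{12319076} - 3901 = - \frac{48056718467}{12319076}$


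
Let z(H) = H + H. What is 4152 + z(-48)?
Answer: 4056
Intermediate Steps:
z(H) = 2*H
4152 + z(-48) = 4152 + 2*(-48) = 4152 - 96 = 4056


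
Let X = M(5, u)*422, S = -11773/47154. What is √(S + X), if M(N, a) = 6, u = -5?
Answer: √5629346136870/47154 ≈ 50.317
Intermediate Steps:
S = -11773/47154 (S = -11773*1/47154 = -11773/47154 ≈ -0.24967)
X = 2532 (X = 6*422 = 2532)
√(S + X) = √(-11773/47154 + 2532) = √(119382155/47154) = √5629346136870/47154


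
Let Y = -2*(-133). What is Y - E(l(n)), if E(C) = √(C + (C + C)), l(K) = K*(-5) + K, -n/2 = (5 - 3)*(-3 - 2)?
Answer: 266 - 4*I*√15 ≈ 266.0 - 15.492*I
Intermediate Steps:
Y = 266
n = 20 (n = -2*(5 - 3)*(-3 - 2) = -4*(-5) = -2*(-10) = 20)
l(K) = -4*K (l(K) = -5*K + K = -4*K)
E(C) = √3*√C (E(C) = √(C + 2*C) = √(3*C) = √3*√C)
Y - E(l(n)) = 266 - √3*√(-4*20) = 266 - √3*√(-80) = 266 - √3*4*I*√5 = 266 - 4*I*√15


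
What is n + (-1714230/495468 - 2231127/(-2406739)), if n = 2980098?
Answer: 197425059689909109/66247897714 ≈ 2.9801e+6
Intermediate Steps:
n + (-1714230/495468 - 2231127/(-2406739)) = 2980098 + (-1714230/495468 - 2231127/(-2406739)) = 2980098 + (-1714230*1/495468 - 2231127*(-1/2406739)) = 2980098 + (-95235/27526 + 2231127/2406739) = 2980098 - 167791786863/66247897714 = 197425059689909109/66247897714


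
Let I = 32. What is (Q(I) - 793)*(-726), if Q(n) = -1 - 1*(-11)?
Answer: 568458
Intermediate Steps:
Q(n) = 10 (Q(n) = -1 + 11 = 10)
(Q(I) - 793)*(-726) = (10 - 793)*(-726) = -783*(-726) = 568458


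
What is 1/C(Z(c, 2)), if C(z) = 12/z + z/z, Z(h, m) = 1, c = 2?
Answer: 1/13 ≈ 0.076923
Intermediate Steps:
C(z) = 1 + 12/z (C(z) = 12/z + 1 = 1 + 12/z)
1/C(Z(c, 2)) = 1/((12 + 1)/1) = 1/(1*13) = 1/13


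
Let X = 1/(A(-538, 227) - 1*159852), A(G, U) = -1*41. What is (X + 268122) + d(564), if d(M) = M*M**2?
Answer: 28728657413537/159893 ≈ 1.7967e+8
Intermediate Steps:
A(G, U) = -41
d(M) = M**3
X = -1/159893 (X = 1/(-41 - 1*159852) = 1/(-41 - 159852) = 1/(-159893) = -1/159893 ≈ -6.2542e-6)
(X + 268122) + d(564) = (-1/159893 + 268122) + 564**3 = 42870830945/159893 + 179406144 = 28728657413537/159893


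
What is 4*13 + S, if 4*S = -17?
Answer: 191/4 ≈ 47.750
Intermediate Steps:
S = -17/4 (S = (¼)*(-17) = -17/4 ≈ -4.2500)
4*13 + S = 4*13 - 17/4 = 52 - 17/4 = 191/4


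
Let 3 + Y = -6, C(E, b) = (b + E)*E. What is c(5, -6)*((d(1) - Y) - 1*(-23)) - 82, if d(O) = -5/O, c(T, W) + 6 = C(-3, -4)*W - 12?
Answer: -3970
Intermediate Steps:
C(E, b) = E*(E + b) (C(E, b) = (E + b)*E = E*(E + b))
c(T, W) = -18 + 21*W (c(T, W) = -6 + ((-3*(-3 - 4))*W - 12) = -6 + ((-3*(-7))*W - 12) = -6 + (21*W - 12) = -6 + (-12 + 21*W) = -18 + 21*W)
Y = -9 (Y = -3 - 6 = -9)
c(5, -6)*((d(1) - Y) - 1*(-23)) - 82 = (-18 + 21*(-6))*((-5/1 - 1*(-9)) - 1*(-23)) - 82 = (-18 - 126)*((-5*1 + 9) + 23) - 82 = -144*((-5 + 9) + 23) - 82 = -144*(4 + 23) - 82 = -144*27 - 82 = -3888 - 82 = -3970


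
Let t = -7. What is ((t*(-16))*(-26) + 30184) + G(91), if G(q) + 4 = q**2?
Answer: 35549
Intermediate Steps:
G(q) = -4 + q**2
((t*(-16))*(-26) + 30184) + G(91) = (-7*(-16)*(-26) + 30184) + (-4 + 91**2) = (112*(-26) + 30184) + (-4 + 8281) = (-2912 + 30184) + 8277 = 27272 + 8277 = 35549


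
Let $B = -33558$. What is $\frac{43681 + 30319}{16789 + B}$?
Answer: $- \frac{74000}{16769} \approx -4.4129$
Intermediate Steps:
$\frac{43681 + 30319}{16789 + B} = \frac{43681 + 30319}{16789 - 33558} = \frac{74000}{-16769} = 74000 \left(- \frac{1}{16769}\right) = - \frac{74000}{16769}$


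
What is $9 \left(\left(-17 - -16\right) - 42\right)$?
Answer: $-387$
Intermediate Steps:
$9 \left(\left(-17 - -16\right) - 42\right) = 9 \left(\left(-17 + 16\right) - 42\right) = 9 \left(-1 - 42\right) = 9 \left(-43\right) = -387$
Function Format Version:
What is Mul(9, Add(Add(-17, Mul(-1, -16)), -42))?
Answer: -387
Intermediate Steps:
Mul(9, Add(Add(-17, Mul(-1, -16)), -42)) = Mul(9, Add(Add(-17, 16), -42)) = Mul(9, Add(-1, -42)) = Mul(9, -43) = -387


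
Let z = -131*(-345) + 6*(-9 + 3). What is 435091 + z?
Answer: 480250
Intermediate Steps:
z = 45159 (z = 45195 + 6*(-6) = 45195 - 36 = 45159)
435091 + z = 435091 + 45159 = 480250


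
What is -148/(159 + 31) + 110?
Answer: 10376/95 ≈ 109.22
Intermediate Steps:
-148/(159 + 31) + 110 = -148/190 + 110 = (1/190)*(-148) + 110 = -74/95 + 110 = 10376/95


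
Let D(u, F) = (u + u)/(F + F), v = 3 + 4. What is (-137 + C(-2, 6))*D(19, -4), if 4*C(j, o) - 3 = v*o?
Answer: 9557/16 ≈ 597.31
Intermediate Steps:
v = 7
D(u, F) = u/F (D(u, F) = (2*u)/((2*F)) = (2*u)*(1/(2*F)) = u/F)
C(j, o) = ¾ + 7*o/4 (C(j, o) = ¾ + (7*o)/4 = ¾ + 7*o/4)
(-137 + C(-2, 6))*D(19, -4) = (-137 + (¾ + (7/4)*6))*(19/(-4)) = (-137 + (¾ + 21/2))*(19*(-¼)) = (-137 + 45/4)*(-19/4) = -503/4*(-19/4) = 9557/16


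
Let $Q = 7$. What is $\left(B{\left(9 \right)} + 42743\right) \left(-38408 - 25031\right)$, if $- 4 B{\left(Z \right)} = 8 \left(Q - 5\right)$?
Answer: $-2711319421$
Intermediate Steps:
$B{\left(Z \right)} = -4$ ($B{\left(Z \right)} = - \frac{8 \left(7 - 5\right)}{4} = - \frac{8 \cdot 2}{4} = \left(- \frac{1}{4}\right) 16 = -4$)
$\left(B{\left(9 \right)} + 42743\right) \left(-38408 - 25031\right) = \left(-4 + 42743\right) \left(-38408 - 25031\right) = 42739 \left(-63439\right) = -2711319421$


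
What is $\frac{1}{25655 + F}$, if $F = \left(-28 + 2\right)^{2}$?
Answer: $\frac{1}{26331} \approx 3.7978 \cdot 10^{-5}$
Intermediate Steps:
$F = 676$ ($F = \left(-26\right)^{2} = 676$)
$\frac{1}{25655 + F} = \frac{1}{25655 + 676} = \frac{1}{26331}$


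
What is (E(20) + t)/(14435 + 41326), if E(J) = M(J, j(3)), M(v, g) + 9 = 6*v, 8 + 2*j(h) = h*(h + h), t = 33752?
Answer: 33863/55761 ≈ 0.60729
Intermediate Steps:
j(h) = -4 + h² (j(h) = -4 + (h*(h + h))/2 = -4 + (h*(2*h))/2 = -4 + (2*h²)/2 = -4 + h²)
M(v, g) = -9 + 6*v
E(J) = -9 + 6*J
(E(20) + t)/(14435 + 41326) = ((-9 + 6*20) + 33752)/(14435 + 41326) = ((-9 + 120) + 33752)/55761 = (111 + 33752)*(1/55761) = 33863*(1/55761) = 33863/55761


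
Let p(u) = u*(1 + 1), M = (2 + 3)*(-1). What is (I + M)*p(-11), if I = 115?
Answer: -2420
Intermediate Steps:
M = -5 (M = 5*(-1) = -5)
p(u) = 2*u (p(u) = u*2 = 2*u)
(I + M)*p(-11) = (115 - 5)*(2*(-11)) = 110*(-22) = -2420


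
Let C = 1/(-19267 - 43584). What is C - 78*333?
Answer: -1632491875/62851 ≈ -25974.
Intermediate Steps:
C = -1/62851 (C = 1/(-62851) = -1/62851 ≈ -1.5911e-5)
C - 78*333 = -1/62851 - 78*333 = -1/62851 - 1*25974 = -1/62851 - 25974 = -1632491875/62851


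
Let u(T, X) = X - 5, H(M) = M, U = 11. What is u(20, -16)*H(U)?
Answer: -231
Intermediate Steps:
u(T, X) = -5 + X
u(20, -16)*H(U) = (-5 - 16)*11 = -21*11 = -231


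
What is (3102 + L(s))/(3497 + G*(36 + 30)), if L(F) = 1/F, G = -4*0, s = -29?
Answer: 89957/101413 ≈ 0.88704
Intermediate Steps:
G = 0
(3102 + L(s))/(3497 + G*(36 + 30)) = (3102 + 1/(-29))/(3497 + 0*(36 + 30)) = (3102 - 1/29)/(3497 + 0*66) = 89957/(29*(3497 + 0)) = (89957/29)/3497 = (89957/29)*(1/3497) = 89957/101413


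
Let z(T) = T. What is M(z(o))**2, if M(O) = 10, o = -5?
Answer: 100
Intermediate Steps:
M(z(o))**2 = 10**2 = 100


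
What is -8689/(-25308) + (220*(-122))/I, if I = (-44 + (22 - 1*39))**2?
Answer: -10605491/1543788 ≈ -6.8698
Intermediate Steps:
I = 3721 (I = (-44 + (22 - 39))**2 = (-44 - 17)**2 = (-61)**2 = 3721)
-8689/(-25308) + (220*(-122))/I = -8689/(-25308) + (220*(-122))/3721 = -8689*(-1/25308) - 26840*1/3721 = 8689/25308 - 440/61 = -10605491/1543788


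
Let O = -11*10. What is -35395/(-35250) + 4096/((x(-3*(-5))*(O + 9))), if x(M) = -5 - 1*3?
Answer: 4324579/712050 ≈ 6.0734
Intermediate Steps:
x(M) = -8 (x(M) = -5 - 3 = -8)
O = -110
-35395/(-35250) + 4096/((x(-3*(-5))*(O + 9))) = -35395/(-35250) + 4096/((-8*(-110 + 9))) = -35395*(-1/35250) + 4096/((-8*(-101))) = 7079/7050 + 4096/808 = 7079/7050 + 4096*(1/808) = 7079/7050 + 512/101 = 4324579/712050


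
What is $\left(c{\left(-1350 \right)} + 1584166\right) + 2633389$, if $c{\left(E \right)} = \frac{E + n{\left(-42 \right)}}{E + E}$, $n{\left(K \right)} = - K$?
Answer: $\frac{948949984}{225} \approx 4.2176 \cdot 10^{6}$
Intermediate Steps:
$c{\left(E \right)} = \frac{42 + E}{2 E}$ ($c{\left(E \right)} = \frac{E - -42}{E + E} = \frac{E + 42}{2 E} = \left(42 + E\right) \frac{1}{2 E} = \frac{42 + E}{2 E}$)
$\left(c{\left(-1350 \right)} + 1584166\right) + 2633389 = \left(\frac{42 - 1350}{2 \left(-1350\right)} + 1584166\right) + 2633389 = \left(\frac{1}{2} \left(- \frac{1}{1350}\right) \left(-1308\right) + 1584166\right) + 2633389 = \left(\frac{109}{225} + 1584166\right) + 2633389 = \frac{356437459}{225} + 2633389 = \frac{948949984}{225}$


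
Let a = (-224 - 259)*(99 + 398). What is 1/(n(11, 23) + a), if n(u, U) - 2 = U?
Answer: -1/240026 ≈ -4.1662e-6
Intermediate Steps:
n(u, U) = 2 + U
a = -240051 (a = -483*497 = -240051)
1/(n(11, 23) + a) = 1/((2 + 23) - 240051) = 1/(25 - 240051) = 1/(-240026) = -1/240026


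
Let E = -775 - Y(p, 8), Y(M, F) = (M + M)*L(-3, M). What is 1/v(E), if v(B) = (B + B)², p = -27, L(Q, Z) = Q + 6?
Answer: 1/1503076 ≈ 6.6530e-7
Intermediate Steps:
L(Q, Z) = 6 + Q
Y(M, F) = 6*M (Y(M, F) = (M + M)*(6 - 3) = (2*M)*3 = 6*M)
E = -613 (E = -775 - 6*(-27) = -775 - 1*(-162) = -775 + 162 = -613)
v(B) = 4*B² (v(B) = (2*B)² = 4*B²)
1/v(E) = 1/(4*(-613)²) = 1/(4*375769) = 1/1503076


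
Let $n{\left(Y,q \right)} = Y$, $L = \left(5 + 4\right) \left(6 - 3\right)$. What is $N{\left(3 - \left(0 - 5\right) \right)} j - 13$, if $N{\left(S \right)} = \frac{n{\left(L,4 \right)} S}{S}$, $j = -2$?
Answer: $-67$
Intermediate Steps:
$L = 27$ ($L = 9 \cdot 3 = 27$)
$N{\left(S \right)} = 27$ ($N{\left(S \right)} = \frac{27 S}{S} = 27$)
$N{\left(3 - \left(0 - 5\right) \right)} j - 13 = 27 \left(-2\right) - 13 = -54 - 13 = -67$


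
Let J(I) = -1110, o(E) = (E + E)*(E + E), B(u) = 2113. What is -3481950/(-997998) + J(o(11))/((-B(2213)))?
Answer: 1410856355/351461629 ≈ 4.0143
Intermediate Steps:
o(E) = 4*E² (o(E) = (2*E)*(2*E) = 4*E²)
-3481950/(-997998) + J(o(11))/((-B(2213))) = -3481950/(-997998) - 1110/((-1*2113)) = -3481950*(-1/997998) - 1110/(-2113) = 580325/166333 - 1110*(-1/2113) = 580325/166333 + 1110/2113 = 1410856355/351461629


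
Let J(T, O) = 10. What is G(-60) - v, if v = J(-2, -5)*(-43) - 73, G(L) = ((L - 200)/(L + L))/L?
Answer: 181067/360 ≈ 502.96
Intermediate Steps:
G(L) = (-200 + L)/(2*L²) (G(L) = ((-200 + L)/((2*L)))/L = ((-200 + L)*(1/(2*L)))/L = ((-200 + L)/(2*L))/L = (-200 + L)/(2*L²))
v = -503 (v = 10*(-43) - 73 = -430 - 73 = -503)
G(-60) - v = (½)*(-200 - 60)/(-60)² - 1*(-503) = (½)*(1/3600)*(-260) + 503 = -13/360 + 503 = 181067/360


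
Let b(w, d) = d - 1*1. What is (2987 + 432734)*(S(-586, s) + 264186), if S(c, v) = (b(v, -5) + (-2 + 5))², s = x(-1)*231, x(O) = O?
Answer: 115115309595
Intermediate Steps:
s = -231 (s = -1*231 = -231)
b(w, d) = -1 + d (b(w, d) = d - 1 = -1 + d)
S(c, v) = 9 (S(c, v) = ((-1 - 5) + (-2 + 5))² = (-6 + 3)² = (-3)² = 9)
(2987 + 432734)*(S(-586, s) + 264186) = (2987 + 432734)*(9 + 264186) = 435721*264195 = 115115309595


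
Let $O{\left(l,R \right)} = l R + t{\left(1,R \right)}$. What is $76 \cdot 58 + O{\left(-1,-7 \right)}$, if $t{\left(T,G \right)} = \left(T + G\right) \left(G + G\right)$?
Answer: $4499$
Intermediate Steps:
$t{\left(T,G \right)} = 2 G \left(G + T\right)$ ($t{\left(T,G \right)} = \left(G + T\right) 2 G = 2 G \left(G + T\right)$)
$O{\left(l,R \right)} = R l + 2 R \left(1 + R\right)$ ($O{\left(l,R \right)} = l R + 2 R \left(R + 1\right) = R l + 2 R \left(1 + R\right)$)
$76 \cdot 58 + O{\left(-1,-7 \right)} = 76 \cdot 58 - 7 \left(2 - 1 + 2 \left(-7\right)\right) = 4408 - 7 \left(2 - 1 - 14\right) = 4408 - -91 = 4408 + 91 = 4499$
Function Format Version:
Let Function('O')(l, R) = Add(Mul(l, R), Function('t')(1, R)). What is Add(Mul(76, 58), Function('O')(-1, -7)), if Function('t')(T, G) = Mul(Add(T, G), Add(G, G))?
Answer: 4499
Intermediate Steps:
Function('t')(T, G) = Mul(2, G, Add(G, T)) (Function('t')(T, G) = Mul(Add(G, T), Mul(2, G)) = Mul(2, G, Add(G, T)))
Function('O')(l, R) = Add(Mul(R, l), Mul(2, R, Add(1, R))) (Function('O')(l, R) = Add(Mul(l, R), Mul(2, R, Add(R, 1))) = Add(Mul(R, l), Mul(2, R, Add(1, R))))
Add(Mul(76, 58), Function('O')(-1, -7)) = Add(Mul(76, 58), Mul(-7, Add(2, -1, Mul(2, -7)))) = Add(4408, Mul(-7, Add(2, -1, -14))) = Add(4408, Mul(-7, -13)) = Add(4408, 91) = 4499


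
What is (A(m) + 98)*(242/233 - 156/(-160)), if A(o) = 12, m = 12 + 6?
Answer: 206437/932 ≈ 221.50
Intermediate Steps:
m = 18
(A(m) + 98)*(242/233 - 156/(-160)) = (12 + 98)*(242/233 - 156/(-160)) = 110*(242*(1/233) - 156*(-1/160)) = 110*(242/233 + 39/40) = 110*(18767/9320) = 206437/932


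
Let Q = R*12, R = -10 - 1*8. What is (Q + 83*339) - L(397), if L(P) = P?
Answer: 27524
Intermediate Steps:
R = -18 (R = -10 - 8 = -18)
Q = -216 (Q = -18*12 = -216)
(Q + 83*339) - L(397) = (-216 + 83*339) - 1*397 = (-216 + 28137) - 397 = 27921 - 397 = 27524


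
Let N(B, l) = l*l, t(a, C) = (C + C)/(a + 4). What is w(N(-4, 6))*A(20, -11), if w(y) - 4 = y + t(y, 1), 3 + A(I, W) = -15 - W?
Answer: -5607/20 ≈ -280.35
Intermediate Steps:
t(a, C) = 2*C/(4 + a) (t(a, C) = (2*C)/(4 + a) = 2*C/(4 + a))
N(B, l) = l²
A(I, W) = -18 - W (A(I, W) = -3 + (-15 - W) = -18 - W)
w(y) = 4 + y + 2/(4 + y) (w(y) = 4 + (y + 2*1/(4 + y)) = 4 + (y + 2/(4 + y)) = 4 + y + 2/(4 + y))
w(N(-4, 6))*A(20, -11) = (4 + 6² + 2/(4 + 6²))*(-18 - 1*(-11)) = (4 + 36 + 2/(4 + 36))*(-18 + 11) = (4 + 36 + 2/40)*(-7) = (4 + 36 + 2*(1/40))*(-7) = (4 + 36 + 1/20)*(-7) = (801/20)*(-7) = -5607/20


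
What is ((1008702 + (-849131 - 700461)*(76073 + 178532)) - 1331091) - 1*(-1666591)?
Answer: -394532526958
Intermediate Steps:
((1008702 + (-849131 - 700461)*(76073 + 178532)) - 1331091) - 1*(-1666591) = ((1008702 - 1549592*254605) - 1331091) + 1666591 = ((1008702 - 394533871160) - 1331091) + 1666591 = (-394532862458 - 1331091) + 1666591 = -394534193549 + 1666591 = -394532526958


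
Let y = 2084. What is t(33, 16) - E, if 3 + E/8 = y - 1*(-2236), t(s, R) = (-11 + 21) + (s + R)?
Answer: -34477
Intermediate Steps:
t(s, R) = 10 + R + s (t(s, R) = 10 + (R + s) = 10 + R + s)
E = 34536 (E = -24 + 8*(2084 - 1*(-2236)) = -24 + 8*(2084 + 2236) = -24 + 8*4320 = -24 + 34560 = 34536)
t(33, 16) - E = (10 + 16 + 33) - 1*34536 = 59 - 34536 = -34477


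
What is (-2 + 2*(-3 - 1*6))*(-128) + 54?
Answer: 2614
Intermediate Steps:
(-2 + 2*(-3 - 1*6))*(-128) + 54 = (-2 + 2*(-3 - 6))*(-128) + 54 = (-2 + 2*(-9))*(-128) + 54 = (-2 - 18)*(-128) + 54 = -20*(-128) + 54 = 2560 + 54 = 2614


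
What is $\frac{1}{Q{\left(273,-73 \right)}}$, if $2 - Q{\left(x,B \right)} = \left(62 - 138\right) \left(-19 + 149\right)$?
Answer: $\frac{1}{9882} \approx 0.00010119$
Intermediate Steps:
$Q{\left(x,B \right)} = 9882$ ($Q{\left(x,B \right)} = 2 - \left(62 - 138\right) \left(-19 + 149\right) = 2 - \left(-76\right) 130 = 2 - -9880 = 2 + 9880 = 9882$)
$\frac{1}{Q{\left(273,-73 \right)}} = \frac{1}{9882}$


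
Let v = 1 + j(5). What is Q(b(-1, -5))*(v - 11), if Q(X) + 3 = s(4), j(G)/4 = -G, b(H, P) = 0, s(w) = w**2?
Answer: -390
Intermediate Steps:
j(G) = -4*G (j(G) = 4*(-G) = -4*G)
Q(X) = 13 (Q(X) = -3 + 4**2 = -3 + 16 = 13)
v = -19 (v = 1 - 4*5 = 1 - 20 = -19)
Q(b(-1, -5))*(v - 11) = 13*(-19 - 11) = 13*(-30) = -390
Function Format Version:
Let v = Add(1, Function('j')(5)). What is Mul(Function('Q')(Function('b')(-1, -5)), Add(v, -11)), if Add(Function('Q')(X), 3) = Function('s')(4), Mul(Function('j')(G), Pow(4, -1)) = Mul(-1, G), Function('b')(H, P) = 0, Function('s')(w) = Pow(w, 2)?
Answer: -390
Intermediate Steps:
Function('j')(G) = Mul(-4, G) (Function('j')(G) = Mul(4, Mul(-1, G)) = Mul(-4, G))
Function('Q')(X) = 13 (Function('Q')(X) = Add(-3, Pow(4, 2)) = Add(-3, 16) = 13)
v = -19 (v = Add(1, Mul(-4, 5)) = Add(1, -20) = -19)
Mul(Function('Q')(Function('b')(-1, -5)), Add(v, -11)) = Mul(13, Add(-19, -11)) = Mul(13, -30) = -390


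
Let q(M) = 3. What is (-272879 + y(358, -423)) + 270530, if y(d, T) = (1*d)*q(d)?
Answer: -1275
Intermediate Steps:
y(d, T) = 3*d (y(d, T) = (1*d)*3 = d*3 = 3*d)
(-272879 + y(358, -423)) + 270530 = (-272879 + 3*358) + 270530 = (-272879 + 1074) + 270530 = -271805 + 270530 = -1275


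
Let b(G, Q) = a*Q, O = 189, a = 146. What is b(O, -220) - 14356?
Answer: -46476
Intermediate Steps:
b(G, Q) = 146*Q
b(O, -220) - 14356 = 146*(-220) - 14356 = -32120 - 14356 = -46476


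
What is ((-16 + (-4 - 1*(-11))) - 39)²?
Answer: 2304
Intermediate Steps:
((-16 + (-4 - 1*(-11))) - 39)² = ((-16 + (-4 + 11)) - 39)² = ((-16 + 7) - 39)² = (-9 - 39)² = (-48)² = 2304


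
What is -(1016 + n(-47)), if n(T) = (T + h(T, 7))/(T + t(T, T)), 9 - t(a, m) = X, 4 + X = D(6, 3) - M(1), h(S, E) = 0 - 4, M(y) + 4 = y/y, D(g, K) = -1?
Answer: -12209/12 ≈ -1017.4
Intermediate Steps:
M(y) = -3 (M(y) = -4 + y/y = -4 + 1 = -3)
h(S, E) = -4
X = -2 (X = -4 + (-1 - 1*(-3)) = -4 + (-1 + 3) = -4 + 2 = -2)
t(a, m) = 11 (t(a, m) = 9 - 1*(-2) = 9 + 2 = 11)
n(T) = (-4 + T)/(11 + T) (n(T) = (T - 4)/(T + 11) = (-4 + T)/(11 + T))
-(1016 + n(-47)) = -(1016 + (-4 - 47)/(11 - 47)) = -(1016 - 51/(-36)) = -(1016 - 1/36*(-51)) = -(1016 + 17/12) = -1*12209/12 = -12209/12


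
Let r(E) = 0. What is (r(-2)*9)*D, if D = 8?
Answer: 0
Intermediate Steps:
(r(-2)*9)*D = (0*9)*8 = 0*8 = 0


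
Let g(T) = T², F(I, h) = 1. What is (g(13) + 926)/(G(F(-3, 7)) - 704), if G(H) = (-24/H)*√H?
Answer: -1095/728 ≈ -1.5041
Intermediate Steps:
G(H) = -24/√H
(g(13) + 926)/(G(F(-3, 7)) - 704) = (13² + 926)/(-24/√1 - 704) = (169 + 926)/(-24*1 - 704) = 1095/(-24 - 704) = 1095/(-728) = 1095*(-1/728) = -1095/728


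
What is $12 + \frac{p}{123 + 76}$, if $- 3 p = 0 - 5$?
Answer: $\frac{7169}{597} \approx 12.008$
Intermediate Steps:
$p = \frac{5}{3}$ ($p = - \frac{0 - 5}{3} = \left(- \frac{1}{3}\right) \left(-5\right) = \frac{5}{3} \approx 1.6667$)
$12 + \frac{p}{123 + 76} = 12 + \frac{5}{3 \left(123 + 76\right)} = 12 + \frac{5}{3 \cdot 199} = 12 + \frac{5}{3} \cdot \frac{1}{199} = 12 + \frac{5}{597} = \frac{7169}{597}$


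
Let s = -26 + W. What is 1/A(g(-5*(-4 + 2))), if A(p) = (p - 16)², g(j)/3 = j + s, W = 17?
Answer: 1/169 ≈ 0.0059172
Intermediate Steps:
s = -9 (s = -26 + 17 = -9)
g(j) = -27 + 3*j (g(j) = 3*(j - 9) = 3*(-9 + j) = -27 + 3*j)
A(p) = (-16 + p)²
1/A(g(-5*(-4 + 2))) = 1/((-16 + (-27 + 3*(-5*(-4 + 2))))²) = 1/((-16 + (-27 + 3*(-5*(-2))))²) = 1/((-16 + (-27 + 3*10))²) = 1/((-16 + (-27 + 30))²) = 1/((-16 + 3)²) = 1/((-13)²) = 1/169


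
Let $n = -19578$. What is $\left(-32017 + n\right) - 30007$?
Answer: $-81602$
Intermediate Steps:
$\left(-32017 + n\right) - 30007 = \left(-32017 - 19578\right) - 30007 = -51595 - 30007 = -81602$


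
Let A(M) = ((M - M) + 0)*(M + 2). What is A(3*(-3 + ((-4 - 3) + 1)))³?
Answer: 0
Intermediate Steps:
A(M) = 0 (A(M) = (0 + 0)*(2 + M) = 0*(2 + M) = 0)
A(3*(-3 + ((-4 - 3) + 1)))³ = 0³ = 0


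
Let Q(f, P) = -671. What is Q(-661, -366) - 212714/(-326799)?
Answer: -219069415/326799 ≈ -670.35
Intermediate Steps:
Q(-661, -366) - 212714/(-326799) = -671 - 212714/(-326799) = -671 - 212714*(-1/326799) = -671 + 212714/326799 = -219069415/326799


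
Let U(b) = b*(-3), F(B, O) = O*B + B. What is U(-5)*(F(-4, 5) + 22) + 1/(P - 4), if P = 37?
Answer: -989/33 ≈ -29.970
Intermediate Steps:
F(B, O) = B + B*O (F(B, O) = B*O + B = B + B*O)
U(b) = -3*b
U(-5)*(F(-4, 5) + 22) + 1/(P - 4) = (-3*(-5))*(-4*(1 + 5) + 22) + 1/(37 - 4) = 15*(-4*6 + 22) + 1/33 = 15*(-24 + 22) + 1/33 = 15*(-2) + 1/33 = -30 + 1/33 = -989/33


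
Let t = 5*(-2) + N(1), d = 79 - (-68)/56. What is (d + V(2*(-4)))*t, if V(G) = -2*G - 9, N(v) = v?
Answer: -10989/14 ≈ -784.93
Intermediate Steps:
d = 1123/14 (d = 79 - (-68)/56 = 79 - 1*(-17/14) = 79 + 17/14 = 1123/14 ≈ 80.214)
V(G) = -9 - 2*G
t = -9 (t = 5*(-2) + 1 = -10 + 1 = -9)
(d + V(2*(-4)))*t = (1123/14 + (-9 - 4*(-4)))*(-9) = (1123/14 + (-9 - 2*(-8)))*(-9) = (1123/14 + (-9 + 16))*(-9) = (1123/14 + 7)*(-9) = (1221/14)*(-9) = -10989/14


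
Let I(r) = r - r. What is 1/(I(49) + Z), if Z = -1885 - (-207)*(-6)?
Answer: -1/3127 ≈ -0.00031980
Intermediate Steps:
Z = -3127 (Z = -1885 - 1*1242 = -1885 - 1242 = -3127)
I(r) = 0
1/(I(49) + Z) = 1/(0 - 3127) = 1/(-3127) = -1/3127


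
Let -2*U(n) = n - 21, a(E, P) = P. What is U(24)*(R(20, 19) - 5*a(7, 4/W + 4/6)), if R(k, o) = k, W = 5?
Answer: -19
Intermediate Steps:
U(n) = 21/2 - n/2 (U(n) = -(n - 21)/2 = -(-21 + n)/2 = 21/2 - n/2)
U(24)*(R(20, 19) - 5*a(7, 4/W + 4/6)) = (21/2 - ½*24)*(20 - 5*(4/5 + 4/6)) = (21/2 - 12)*(20 - 5*(4*(⅕) + 4*(⅙))) = -3*(20 - 5*(⅘ + ⅔))/2 = -3*(20 - 5*22/15)/2 = -3*(20 - 22/3)/2 = -3/2*38/3 = -19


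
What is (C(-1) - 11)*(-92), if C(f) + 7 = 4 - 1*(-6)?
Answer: 736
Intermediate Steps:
C(f) = 3 (C(f) = -7 + (4 - 1*(-6)) = -7 + (4 + 6) = -7 + 10 = 3)
(C(-1) - 11)*(-92) = (3 - 11)*(-92) = -8*(-92) = 736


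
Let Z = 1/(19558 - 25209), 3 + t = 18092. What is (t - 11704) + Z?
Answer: 36081634/5651 ≈ 6385.0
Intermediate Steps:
t = 18089 (t = -3 + 18092 = 18089)
Z = -1/5651 (Z = 1/(-5651) = -1/5651 ≈ -0.00017696)
(t - 11704) + Z = (18089 - 11704) - 1/5651 = 6385 - 1/5651 = 36081634/5651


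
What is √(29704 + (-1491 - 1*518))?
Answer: √27695 ≈ 166.42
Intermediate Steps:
√(29704 + (-1491 - 1*518)) = √(29704 + (-1491 - 518)) = √(29704 - 2009) = √27695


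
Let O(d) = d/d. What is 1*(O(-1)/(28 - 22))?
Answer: ⅙ ≈ 0.16667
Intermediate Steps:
O(d) = 1
1*(O(-1)/(28 - 22)) = 1*(1/(28 - 22)) = 1*(1/6) = 1*((⅙)*1) = 1*(⅙) = ⅙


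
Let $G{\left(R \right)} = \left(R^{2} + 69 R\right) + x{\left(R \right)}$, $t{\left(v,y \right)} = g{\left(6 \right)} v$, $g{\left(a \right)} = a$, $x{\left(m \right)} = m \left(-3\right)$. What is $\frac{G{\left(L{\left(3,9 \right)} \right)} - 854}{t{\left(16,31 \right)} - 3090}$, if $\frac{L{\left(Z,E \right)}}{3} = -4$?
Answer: $\frac{751}{1497} \approx 0.50167$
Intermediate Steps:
$x{\left(m \right)} = - 3 m$
$L{\left(Z,E \right)} = -12$ ($L{\left(Z,E \right)} = 3 \left(-4\right) = -12$)
$t{\left(v,y \right)} = 6 v$
$G{\left(R \right)} = R^{2} + 66 R$ ($G{\left(R \right)} = \left(R^{2} + 69 R\right) - 3 R = R^{2} + 66 R$)
$\frac{G{\left(L{\left(3,9 \right)} \right)} - 854}{t{\left(16,31 \right)} - 3090} = \frac{- 12 \left(66 - 12\right) - 854}{6 \cdot 16 - 3090} = \frac{\left(-12\right) 54 - 854}{96 - 3090} = \frac{-648 - 854}{-2994} = \left(-1502\right) \left(- \frac{1}{2994}\right) = \frac{751}{1497}$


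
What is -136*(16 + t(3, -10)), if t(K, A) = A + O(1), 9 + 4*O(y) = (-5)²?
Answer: -1360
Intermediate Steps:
O(y) = 4 (O(y) = -9/4 + (¼)*(-5)² = -9/4 + (¼)*25 = -9/4 + 25/4 = 4)
t(K, A) = 4 + A (t(K, A) = A + 4 = 4 + A)
-136*(16 + t(3, -10)) = -136*(16 + (4 - 10)) = -136*(16 - 6) = -136*10 = -1360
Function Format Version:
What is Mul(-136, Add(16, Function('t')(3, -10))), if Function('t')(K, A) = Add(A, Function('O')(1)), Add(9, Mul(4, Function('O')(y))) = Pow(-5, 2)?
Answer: -1360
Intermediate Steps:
Function('O')(y) = 4 (Function('O')(y) = Add(Rational(-9, 4), Mul(Rational(1, 4), Pow(-5, 2))) = Add(Rational(-9, 4), Mul(Rational(1, 4), 25)) = Add(Rational(-9, 4), Rational(25, 4)) = 4)
Function('t')(K, A) = Add(4, A) (Function('t')(K, A) = Add(A, 4) = Add(4, A))
Mul(-136, Add(16, Function('t')(3, -10))) = Mul(-136, Add(16, Add(4, -10))) = Mul(-136, Add(16, -6)) = Mul(-136, 10) = -1360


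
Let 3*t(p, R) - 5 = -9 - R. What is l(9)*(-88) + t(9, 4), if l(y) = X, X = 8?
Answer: -2120/3 ≈ -706.67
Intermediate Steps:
t(p, R) = -4/3 - R/3 (t(p, R) = 5/3 + (-9 - R)/3 = 5/3 + (-3 - R/3) = -4/3 - R/3)
l(y) = 8
l(9)*(-88) + t(9, 4) = 8*(-88) + (-4/3 - ⅓*4) = -704 + (-4/3 - 4/3) = -704 - 8/3 = -2120/3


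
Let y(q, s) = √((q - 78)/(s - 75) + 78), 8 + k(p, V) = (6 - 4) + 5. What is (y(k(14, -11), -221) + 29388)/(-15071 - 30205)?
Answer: -2449/3773 - √1714358/6700848 ≈ -0.64928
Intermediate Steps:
k(p, V) = -1 (k(p, V) = -8 + ((6 - 4) + 5) = -8 + (2 + 5) = -8 + 7 = -1)
y(q, s) = √(78 + (-78 + q)/(-75 + s)) (y(q, s) = √((-78 + q)/(-75 + s) + 78) = √(78 + (-78 + q)/(-75 + s)))
(y(k(14, -11), -221) + 29388)/(-15071 - 30205) = (√((-5928 - 1 + 78*(-221))/(-75 - 221)) + 29388)/(-15071 - 30205) = (√((-5928 - 1 - 17238)/(-296)) + 29388)/(-45276) = (√(-1/296*(-23167)) + 29388)*(-1/45276) = (√(23167/296) + 29388)*(-1/45276) = (√1714358/148 + 29388)*(-1/45276) = (29388 + √1714358/148)*(-1/45276) = -2449/3773 - √1714358/6700848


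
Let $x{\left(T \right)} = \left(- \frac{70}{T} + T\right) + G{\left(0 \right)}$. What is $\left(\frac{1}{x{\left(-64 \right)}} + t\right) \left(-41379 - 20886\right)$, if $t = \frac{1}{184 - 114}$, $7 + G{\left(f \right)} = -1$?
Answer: $- \frac{51591}{4538} \approx -11.369$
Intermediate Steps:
$G{\left(f \right)} = -8$ ($G{\left(f \right)} = -7 - 1 = -8$)
$x{\left(T \right)} = -8 + T - \frac{70}{T}$ ($x{\left(T \right)} = \left(- \frac{70}{T} + T\right) - 8 = \left(T - \frac{70}{T}\right) - 8 = -8 + T - \frac{70}{T}$)
$t = \frac{1}{70} \approx 0.014286$
$\left(\frac{1}{x{\left(-64 \right)}} + t\right) \left(-41379 - 20886\right) = \left(\frac{1}{-8 - 64 - \frac{70}{-64}} + \frac{1}{70}\right) \left(-41379 - 20886\right) = \left(\frac{1}{-8 - 64 - - \frac{35}{32}} + \frac{1}{70}\right) \left(-62265\right) = \left(\frac{1}{-8 - 64 + \frac{35}{32}} + \frac{1}{70}\right) \left(-62265\right) = \left(\frac{1}{- \frac{2269}{32}} + \frac{1}{70}\right) \left(-62265\right) = \left(- \frac{32}{2269} + \frac{1}{70}\right) \left(-62265\right) = \frac{29}{158830} \left(-62265\right) = - \frac{51591}{4538}$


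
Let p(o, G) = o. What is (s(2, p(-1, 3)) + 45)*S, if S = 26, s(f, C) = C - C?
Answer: 1170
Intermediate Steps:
s(f, C) = 0
(s(2, p(-1, 3)) + 45)*S = (0 + 45)*26 = 45*26 = 1170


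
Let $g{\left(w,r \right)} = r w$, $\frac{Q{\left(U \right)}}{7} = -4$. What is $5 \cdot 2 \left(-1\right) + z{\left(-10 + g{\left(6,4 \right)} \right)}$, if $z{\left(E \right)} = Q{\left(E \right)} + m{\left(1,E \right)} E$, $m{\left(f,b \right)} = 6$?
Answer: $46$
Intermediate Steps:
$Q{\left(U \right)} = -28$ ($Q{\left(U \right)} = 7 \left(-4\right) = -28$)
$z{\left(E \right)} = -28 + 6 E$
$5 \cdot 2 \left(-1\right) + z{\left(-10 + g{\left(6,4 \right)} \right)} = 5 \cdot 2 \left(-1\right) - \left(28 - 6 \left(-10 + 4 \cdot 6\right)\right) = 10 \left(-1\right) - \left(28 - 6 \left(-10 + 24\right)\right) = -10 + \left(-28 + 6 \cdot 14\right) = -10 + \left(-28 + 84\right) = -10 + 56 = 46$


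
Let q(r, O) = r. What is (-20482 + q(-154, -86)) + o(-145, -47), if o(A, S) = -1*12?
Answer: -20648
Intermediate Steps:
o(A, S) = -12
(-20482 + q(-154, -86)) + o(-145, -47) = (-20482 - 154) - 12 = -20636 - 12 = -20648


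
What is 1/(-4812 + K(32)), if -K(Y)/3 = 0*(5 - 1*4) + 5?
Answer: -1/4827 ≈ -0.00020717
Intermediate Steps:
K(Y) = -15 (K(Y) = -3*(0*(5 - 1*4) + 5) = -3*(0*(5 - 4) + 5) = -3*(0*1 + 5) = -3*(0 + 5) = -3*5 = -15)
1/(-4812 + K(32)) = 1/(-4812 - 15) = 1/(-4827) = -1/4827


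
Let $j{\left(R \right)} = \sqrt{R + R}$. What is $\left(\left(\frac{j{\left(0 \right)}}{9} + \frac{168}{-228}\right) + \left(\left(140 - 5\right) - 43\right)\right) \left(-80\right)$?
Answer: $- \frac{138720}{19} \approx -7301.1$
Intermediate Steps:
$j{\left(R \right)} = \sqrt{2} \sqrt{R}$ ($j{\left(R \right)} = \sqrt{2 R} = \sqrt{2} \sqrt{R}$)
$\left(\left(\frac{j{\left(0 \right)}}{9} + \frac{168}{-228}\right) + \left(\left(140 - 5\right) - 43\right)\right) \left(-80\right) = \left(\left(\frac{\sqrt{2} \sqrt{0}}{9} + \frac{168}{-228}\right) + \left(\left(140 - 5\right) - 43\right)\right) \left(-80\right) = \left(\left(\sqrt{2} \cdot 0 \cdot \frac{1}{9} + 168 \left(- \frac{1}{228}\right)\right) + \left(135 - 43\right)\right) \left(-80\right) = \left(\left(0 \cdot \frac{1}{9} - \frac{14}{19}\right) + 92\right) \left(-80\right) = \left(\left(0 - \frac{14}{19}\right) + 92\right) \left(-80\right) = \left(- \frac{14}{19} + 92\right) \left(-80\right) = \frac{1734}{19} \left(-80\right) = - \frac{138720}{19}$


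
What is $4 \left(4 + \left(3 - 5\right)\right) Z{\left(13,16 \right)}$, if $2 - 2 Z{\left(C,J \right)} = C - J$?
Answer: $20$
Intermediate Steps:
$Z{\left(C,J \right)} = 1 + \frac{J}{2} - \frac{C}{2}$ ($Z{\left(C,J \right)} = 1 - \frac{C - J}{2} = 1 - \left(\frac{C}{2} - \frac{J}{2}\right) = 1 + \frac{J}{2} - \frac{C}{2}$)
$4 \left(4 + \left(3 - 5\right)\right) Z{\left(13,16 \right)} = 4 \left(4 + \left(3 - 5\right)\right) \left(1 + \frac{1}{2} \cdot 16 - \frac{13}{2}\right) = 4 \left(4 - 2\right) \left(1 + 8 - \frac{13}{2}\right) = 4 \cdot 2 \cdot \frac{5}{2} = 8 \cdot \frac{5}{2} = 20$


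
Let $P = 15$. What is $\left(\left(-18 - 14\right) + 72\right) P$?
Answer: $600$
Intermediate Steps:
$\left(\left(-18 - 14\right) + 72\right) P = \left(\left(-18 - 14\right) + 72\right) 15 = \left(-32 + 72\right) 15 = 40 \cdot 15 = 600$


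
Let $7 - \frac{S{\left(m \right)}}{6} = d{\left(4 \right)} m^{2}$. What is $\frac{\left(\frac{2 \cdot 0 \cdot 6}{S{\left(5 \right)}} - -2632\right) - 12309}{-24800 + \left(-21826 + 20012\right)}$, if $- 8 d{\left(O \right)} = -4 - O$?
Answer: $\frac{9677}{26614} \approx 0.36361$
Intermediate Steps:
$d{\left(O \right)} = \frac{1}{2} + \frac{O}{8}$ ($d{\left(O \right)} = - \frac{-4 - O}{8} = \frac{1}{2} + \frac{O}{8}$)
$S{\left(m \right)} = 42 - 6 m^{2}$ ($S{\left(m \right)} = 42 - 6 \left(\frac{1}{2} + \frac{1}{8} \cdot 4\right) m^{2} = 42 - 6 \left(\frac{1}{2} + \frac{1}{2}\right) m^{2} = 42 - 6 \cdot 1 m^{2} = 42 - 6 m^{2}$)
$\frac{\left(\frac{2 \cdot 0 \cdot 6}{S{\left(5 \right)}} - -2632\right) - 12309}{-24800 + \left(-21826 + 20012\right)} = \frac{\left(\frac{2 \cdot 0 \cdot 6}{42 - 6 \cdot 5^{2}} - -2632\right) - 12309}{-24800 + \left(-21826 + 20012\right)} = \frac{\left(\frac{0 \cdot 6}{42 - 150} + 2632\right) - 12309}{-24800 - 1814} = \frac{\left(\frac{0}{42 - 150} + 2632\right) - 12309}{-26614} = \left(\left(\frac{0}{-108} + 2632\right) - 12309\right) \left(- \frac{1}{26614}\right) = \left(\left(0 \left(- \frac{1}{108}\right) + 2632\right) - 12309\right) \left(- \frac{1}{26614}\right) = \left(\left(0 + 2632\right) - 12309\right) \left(- \frac{1}{26614}\right) = \left(2632 - 12309\right) \left(- \frac{1}{26614}\right) = \left(-9677\right) \left(- \frac{1}{26614}\right) = \frac{9677}{26614}$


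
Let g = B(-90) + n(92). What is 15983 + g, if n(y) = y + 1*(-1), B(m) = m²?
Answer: 24174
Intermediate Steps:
n(y) = -1 + y (n(y) = y - 1 = -1 + y)
g = 8191 (g = (-90)² + (-1 + 92) = 8100 + 91 = 8191)
15983 + g = 15983 + 8191 = 24174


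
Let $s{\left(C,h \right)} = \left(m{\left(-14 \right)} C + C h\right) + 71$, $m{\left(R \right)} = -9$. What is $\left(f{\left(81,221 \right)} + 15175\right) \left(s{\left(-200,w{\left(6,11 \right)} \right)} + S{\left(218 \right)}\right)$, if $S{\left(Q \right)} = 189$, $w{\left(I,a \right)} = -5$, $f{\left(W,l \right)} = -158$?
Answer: $45952020$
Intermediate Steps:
$s{\left(C,h \right)} = 71 - 9 C + C h$ ($s{\left(C,h \right)} = \left(- 9 C + C h\right) + 71 = 71 - 9 C + C h$)
$\left(f{\left(81,221 \right)} + 15175\right) \left(s{\left(-200,w{\left(6,11 \right)} \right)} + S{\left(218 \right)}\right) = \left(-158 + 15175\right) \left(\left(71 - -1800 - -1000\right) + 189\right) = 15017 \left(\left(71 + 1800 + 1000\right) + 189\right) = 15017 \left(2871 + 189\right) = 15017 \cdot 3060 = 45952020$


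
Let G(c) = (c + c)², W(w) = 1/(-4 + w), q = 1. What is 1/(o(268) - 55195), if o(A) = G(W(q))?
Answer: -9/496751 ≈ -1.8118e-5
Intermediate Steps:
G(c) = 4*c² (G(c) = (2*c)² = 4*c²)
o(A) = 4/9 (o(A) = 4*(1/(-4 + 1))² = 4*(1/(-3))² = 4*(-⅓)² = 4*(⅑) = 4/9)
1/(o(268) - 55195) = 1/(4/9 - 55195) = 1/(-496751/9) = -9/496751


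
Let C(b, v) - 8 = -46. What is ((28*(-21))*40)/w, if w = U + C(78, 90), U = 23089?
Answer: -3360/3293 ≈ -1.0203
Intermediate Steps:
C(b, v) = -38 (C(b, v) = 8 - 46 = -38)
w = 23051 (w = 23089 - 38 = 23051)
((28*(-21))*40)/w = ((28*(-21))*40)/23051 = -588*40*(1/23051) = -23520*1/23051 = -3360/3293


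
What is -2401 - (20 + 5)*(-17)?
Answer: -1976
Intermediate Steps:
-2401 - (20 + 5)*(-17) = -2401 - 25*(-17) = -2401 - 1*(-425) = -2401 + 425 = -1976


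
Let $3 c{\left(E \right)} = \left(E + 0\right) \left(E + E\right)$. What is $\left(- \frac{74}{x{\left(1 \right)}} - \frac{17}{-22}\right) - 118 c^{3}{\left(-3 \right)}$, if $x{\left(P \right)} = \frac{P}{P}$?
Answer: $- \frac{562347}{22} \approx -25561.0$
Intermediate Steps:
$c{\left(E \right)} = \frac{2 E^{2}}{3}$ ($c{\left(E \right)} = \frac{\left(E + 0\right) \left(E + E\right)}{3} = \frac{E 2 E}{3} = \frac{2 E^{2}}{3}$)
$x{\left(P \right)} = 1$
$\left(- \frac{74}{x{\left(1 \right)}} - \frac{17}{-22}\right) - 118 c^{3}{\left(-3 \right)} = \left(- \frac{74}{1} - \frac{17}{-22}\right) - 118 \left(\frac{2 \left(-3\right)^{2}}{3}\right)^{3} = \left(\left(-74\right) 1 - - \frac{17}{22}\right) - 118 \left(\frac{2}{3} \cdot 9\right)^{3} = \left(-74 + \frac{17}{22}\right) - 118 \cdot 6^{3} = - \frac{1611}{22} - 25488 = - \frac{562347}{22}$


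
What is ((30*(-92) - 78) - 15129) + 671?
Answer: -17296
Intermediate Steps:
((30*(-92) - 78) - 15129) + 671 = ((-2760 - 78) - 15129) + 671 = (-2838 - 15129) + 671 = -17967 + 671 = -17296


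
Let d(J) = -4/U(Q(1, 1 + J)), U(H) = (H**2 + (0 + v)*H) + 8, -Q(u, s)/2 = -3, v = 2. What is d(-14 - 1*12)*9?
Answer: -9/14 ≈ -0.64286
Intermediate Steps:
Q(u, s) = 6 (Q(u, s) = -2*(-3) = 6)
U(H) = 8 + H**2 + 2*H (U(H) = (H**2 + (0 + 2)*H) + 8 = (H**2 + 2*H) + 8 = 8 + H**2 + 2*H)
d(J) = -1/14 (d(J) = -4/(8 + 6**2 + 2*6) = -4/(8 + 36 + 12) = -4/56 = -4*1/56 = -1/14)
d(-14 - 1*12)*9 = -1/14*9 = -9/14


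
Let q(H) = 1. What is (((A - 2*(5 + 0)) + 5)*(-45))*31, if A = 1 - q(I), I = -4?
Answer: 6975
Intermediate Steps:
A = 0 (A = 1 - 1*1 = 1 - 1 = 0)
(((A - 2*(5 + 0)) + 5)*(-45))*31 = (((0 - 2*(5 + 0)) + 5)*(-45))*31 = (((0 - 2*5) + 5)*(-45))*31 = (((0 - 10) + 5)*(-45))*31 = ((-10 + 5)*(-45))*31 = -5*(-45)*31 = 225*31 = 6975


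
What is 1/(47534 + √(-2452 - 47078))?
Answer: 23767/1129765343 - I*√49530/2259530686 ≈ 2.1037e-5 - 9.8495e-8*I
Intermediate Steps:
1/(47534 + √(-2452 - 47078)) = 1/(47534 + √(-49530)) = 1/(47534 + I*√49530)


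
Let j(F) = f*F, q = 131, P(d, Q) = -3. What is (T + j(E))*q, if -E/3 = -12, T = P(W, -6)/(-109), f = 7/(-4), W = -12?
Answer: -899184/109 ≈ -8249.4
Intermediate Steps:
f = -7/4 (f = 7*(-1/4) = -7/4 ≈ -1.7500)
T = 3/109 (T = -3/(-109) = -3*(-1/109) = 3/109 ≈ 0.027523)
E = 36 (E = -3*(-12) = 36)
j(F) = -7*F/4
(T + j(E))*q = (3/109 - 7/4*36)*131 = (3/109 - 63)*131 = -6864/109*131 = -899184/109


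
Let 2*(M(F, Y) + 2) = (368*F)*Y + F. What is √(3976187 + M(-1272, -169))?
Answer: 3*√4836629 ≈ 6597.7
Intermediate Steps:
M(F, Y) = -2 + F/2 + 184*F*Y (M(F, Y) = -2 + ((368*F)*Y + F)/2 = -2 + (368*F*Y + F)/2 = -2 + (F + 368*F*Y)/2 = -2 + (F/2 + 184*F*Y) = -2 + F/2 + 184*F*Y)
√(3976187 + M(-1272, -169)) = √(3976187 + (-2 + (½)*(-1272) + 184*(-1272)*(-169))) = √(3976187 + (-2 - 636 + 39554112)) = √(3976187 + 39553474) = √43529661 = 3*√4836629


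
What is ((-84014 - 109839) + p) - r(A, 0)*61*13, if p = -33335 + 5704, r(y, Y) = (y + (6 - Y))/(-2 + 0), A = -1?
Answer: -439003/2 ≈ -2.1950e+5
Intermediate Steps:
r(y, Y) = -3 + Y/2 - y/2 (r(y, Y) = (6 + y - Y)/(-2) = (6 + y - Y)*(-½) = -3 + Y/2 - y/2)
p = -27631
((-84014 - 109839) + p) - r(A, 0)*61*13 = ((-84014 - 109839) - 27631) - (-3 + (½)*0 - ½*(-1))*61*13 = (-193853 - 27631) - (-3 + 0 + ½)*61*13 = -221484 - (-5/2*61)*13 = -221484 - (-305)*13/2 = -221484 - 1*(-3965/2) = -221484 + 3965/2 = -439003/2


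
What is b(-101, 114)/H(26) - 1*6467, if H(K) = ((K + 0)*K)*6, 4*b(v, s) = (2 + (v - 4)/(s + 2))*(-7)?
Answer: -12170791417/1881984 ≈ -6467.0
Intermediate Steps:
b(v, s) = -7/2 - 7*(-4 + v)/(4*(2 + s)) (b(v, s) = ((2 + (v - 4)/(s + 2))*(-7))/4 = ((2 + (-4 + v)/(2 + s))*(-7))/4 = (-14 - 7*(-4 + v)/(2 + s))/4 = -7/2 - 7*(-4 + v)/(4*(2 + s)))
H(K) = 6*K**2 (H(K) = (K*K)*6 = K**2*6 = 6*K**2)
b(-101, 114)/H(26) - 1*6467 = (7*(-1*(-101) - 2*114)/(4*(2 + 114)))/((6*26**2)) - 1*6467 = ((7/4)*(101 - 228)/116)/((6*676)) - 6467 = ((7/4)*(1/116)*(-127))/4056 - 6467 = -889/464*1/4056 - 6467 = -889/1881984 - 6467 = -12170791417/1881984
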